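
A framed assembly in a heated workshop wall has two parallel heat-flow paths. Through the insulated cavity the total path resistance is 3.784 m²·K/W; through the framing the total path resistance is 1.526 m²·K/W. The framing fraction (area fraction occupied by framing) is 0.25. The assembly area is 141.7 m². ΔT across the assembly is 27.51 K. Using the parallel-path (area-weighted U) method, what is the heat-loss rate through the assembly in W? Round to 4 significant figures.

U_eff = 0.75/3.784 + 0.25/1.526 = 0.1982 + 0.16383 = 0.36203
R_eff = 1/U_eff = 2.7622 m²·K/W
Q = 141.7 × 27.51 / 2.7622 = 1411.3 W

1411 W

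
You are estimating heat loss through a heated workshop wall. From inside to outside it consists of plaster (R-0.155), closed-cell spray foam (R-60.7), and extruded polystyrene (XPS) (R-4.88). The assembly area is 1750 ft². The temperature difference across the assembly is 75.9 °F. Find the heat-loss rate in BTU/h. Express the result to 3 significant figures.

2020 BTU/h

R_total = 0.155 + 60.7 + 4.88 = 65.73 ft²·°F·h/BTU
Q = A·ΔT/R = 1750 × 75.9 / 65.73 = 2021 BTU/h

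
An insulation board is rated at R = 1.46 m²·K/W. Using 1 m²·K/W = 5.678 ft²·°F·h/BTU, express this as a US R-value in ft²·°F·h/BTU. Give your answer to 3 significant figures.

8.29 ft²·°F·h/BTU

R_US = 1.46 × 5.678 = 8.29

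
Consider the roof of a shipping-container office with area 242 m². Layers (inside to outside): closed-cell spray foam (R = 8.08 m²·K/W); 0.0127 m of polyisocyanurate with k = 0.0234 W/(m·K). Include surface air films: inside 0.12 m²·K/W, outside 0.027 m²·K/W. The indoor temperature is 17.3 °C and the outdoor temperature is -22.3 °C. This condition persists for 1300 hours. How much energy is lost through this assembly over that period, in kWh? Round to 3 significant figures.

1420 kWh

0.0127/0.0234 = 0.5427
R_total = 0.12 + 8.08 + 0.5427 + 0.027 = 8.77 m²·K/W
Q = 242 × (17.3 − (-22.3)) / 8.77 = 1093 W
E = 1093 W × 1300 h / 1000 = 1421 kWh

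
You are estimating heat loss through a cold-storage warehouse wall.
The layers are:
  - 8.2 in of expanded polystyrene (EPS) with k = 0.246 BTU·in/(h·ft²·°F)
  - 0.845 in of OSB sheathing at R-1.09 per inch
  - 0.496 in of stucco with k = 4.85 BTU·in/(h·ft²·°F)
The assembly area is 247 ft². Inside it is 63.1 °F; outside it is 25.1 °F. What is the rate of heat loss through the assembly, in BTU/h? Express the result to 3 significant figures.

273 BTU/h

8.2/0.246 = 33.33
0.845 × 1.09 = 0.9211
0.496/4.85 = 0.1023
R_total = 33.33 + 0.9211 + 0.1023 = 34.36 ft²·°F·h/BTU
Q = A·ΔT/R = 247 × (63.1 − 25.1) / 34.36 = 273.2 BTU/h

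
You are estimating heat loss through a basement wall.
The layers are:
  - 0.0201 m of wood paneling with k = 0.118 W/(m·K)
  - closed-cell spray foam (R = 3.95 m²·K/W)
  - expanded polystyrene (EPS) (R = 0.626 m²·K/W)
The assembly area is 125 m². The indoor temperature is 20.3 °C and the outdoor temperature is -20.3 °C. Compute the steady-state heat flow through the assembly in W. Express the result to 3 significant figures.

1070 W

0.0201/0.118 = 0.1703
R_total = 0.1703 + 3.95 + 0.626 = 4.746 m²·K/W
Q = A·ΔT/R = 125 × (20.3 − (-20.3)) / 4.746 = 1069 W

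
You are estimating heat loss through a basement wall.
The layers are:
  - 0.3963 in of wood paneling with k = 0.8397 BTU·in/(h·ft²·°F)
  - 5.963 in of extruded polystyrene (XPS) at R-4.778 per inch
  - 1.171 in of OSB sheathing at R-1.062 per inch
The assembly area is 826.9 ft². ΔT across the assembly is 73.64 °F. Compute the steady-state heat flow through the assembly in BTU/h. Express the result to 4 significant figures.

0.3963/0.8397 = 0.47195
5.963 × 4.778 = 28.491
1.171 × 1.062 = 1.2436
R_total = 0.47195 + 28.491 + 1.2436 = 30.207 ft²·°F·h/BTU
Q = A·ΔT/R = 826.9 × 73.64 / 30.207 = 2015.9 BTU/h

2016 BTU/h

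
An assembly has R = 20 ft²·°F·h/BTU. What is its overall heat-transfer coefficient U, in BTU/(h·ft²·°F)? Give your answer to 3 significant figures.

U = 1/R = 1/20 = 0.05

0.0500 BTU/(h·ft²·°F)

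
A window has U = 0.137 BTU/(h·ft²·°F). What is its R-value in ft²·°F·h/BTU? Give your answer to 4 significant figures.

R = 1/U = 1/0.137 = 7.2993

7.299 ft²·°F·h/BTU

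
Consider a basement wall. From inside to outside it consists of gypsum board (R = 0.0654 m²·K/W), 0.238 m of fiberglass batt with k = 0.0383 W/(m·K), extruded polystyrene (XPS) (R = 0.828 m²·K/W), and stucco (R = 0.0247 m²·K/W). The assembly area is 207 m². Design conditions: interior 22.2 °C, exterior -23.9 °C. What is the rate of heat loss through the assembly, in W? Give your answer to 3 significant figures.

1340 W

0.238/0.0383 = 6.214
R_total = 0.0654 + 6.214 + 0.828 + 0.0247 = 7.132 m²·K/W
Q = A·ΔT/R = 207 × (22.2 − (-23.9)) / 7.132 = 1338 W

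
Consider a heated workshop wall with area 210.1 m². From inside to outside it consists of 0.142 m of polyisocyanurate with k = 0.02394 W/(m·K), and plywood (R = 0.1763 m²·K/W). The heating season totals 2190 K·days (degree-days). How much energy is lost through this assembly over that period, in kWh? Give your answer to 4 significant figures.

1808 kWh

0.142/0.02394 = 5.9315
R_total = 5.9315 + 0.1763 = 6.1078 m²·K/W
E = A × HDD × 24 / R / 1000 = 210.1 × 2190 × 24 / 6.1078 / 1000 = 1808 kWh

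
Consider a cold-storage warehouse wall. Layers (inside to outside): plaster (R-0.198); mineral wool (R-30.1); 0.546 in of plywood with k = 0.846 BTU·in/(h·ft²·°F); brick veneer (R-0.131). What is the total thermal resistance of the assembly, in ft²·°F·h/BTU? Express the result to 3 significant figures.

0.546/0.846 = 0.6454
R_total = 0.198 + 30.1 + 0.6454 + 0.131 = 31.07 ft²·°F·h/BTU

31.1 ft²·°F·h/BTU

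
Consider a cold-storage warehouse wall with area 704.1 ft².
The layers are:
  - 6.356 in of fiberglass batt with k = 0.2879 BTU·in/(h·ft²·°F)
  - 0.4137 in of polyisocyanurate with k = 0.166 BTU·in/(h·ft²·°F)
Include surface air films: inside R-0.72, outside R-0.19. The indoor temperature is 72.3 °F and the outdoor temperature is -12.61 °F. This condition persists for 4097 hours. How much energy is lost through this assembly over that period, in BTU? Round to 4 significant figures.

9613000 BTU

6.356/0.2879 = 22.077
0.4137/0.166 = 2.4922
R_total = 0.72 + 22.077 + 2.4922 + 0.19 = 25.479 ft²·°F·h/BTU
Q = 704.1 × (72.3 − (-12.61)) / 25.479 = 2346.4 BTU/h
E = 2346.4 × 4097 = 9613300 BTU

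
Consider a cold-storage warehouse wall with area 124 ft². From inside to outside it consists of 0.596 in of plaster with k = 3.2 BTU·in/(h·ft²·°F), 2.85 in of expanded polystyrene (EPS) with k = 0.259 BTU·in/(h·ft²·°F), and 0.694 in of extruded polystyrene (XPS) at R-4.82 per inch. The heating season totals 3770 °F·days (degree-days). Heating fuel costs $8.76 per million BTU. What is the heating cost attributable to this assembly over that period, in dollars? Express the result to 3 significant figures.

6.76 dollars

0.596/3.2 = 0.1862
2.85/0.259 = 11
0.694 × 4.82 = 3.345
R_total = 0.1862 + 11 + 3.345 = 14.54 ft²·°F·h/BTU
E = A × HDD × 24 / R = 124 × 3770 × 24 / 14.54 = 771900 BTU
Cost = 771900/10⁶ × 8.76 = $6.762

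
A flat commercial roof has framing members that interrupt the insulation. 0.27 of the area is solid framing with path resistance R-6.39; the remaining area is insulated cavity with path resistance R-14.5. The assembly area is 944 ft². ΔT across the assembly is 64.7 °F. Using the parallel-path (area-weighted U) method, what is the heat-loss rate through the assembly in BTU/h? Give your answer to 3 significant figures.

U_eff = 0.73/14.5 + 0.27/6.39 = 0.05034 + 0.04225 = 0.0926
R_eff = 1/U_eff = 10.8 ft²·°F·h/BTU
Q = 944 × 64.7 / 10.8 = 5656 BTU/h

5660 BTU/h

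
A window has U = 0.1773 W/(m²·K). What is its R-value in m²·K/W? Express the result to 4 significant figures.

R = 1/U = 1/0.1773 = 5.6402

5.640 m²·K/W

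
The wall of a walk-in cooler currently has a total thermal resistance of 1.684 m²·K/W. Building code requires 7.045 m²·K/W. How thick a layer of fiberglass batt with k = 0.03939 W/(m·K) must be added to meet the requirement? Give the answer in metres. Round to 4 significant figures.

ΔR = 7.045 − 1.684 = 5.361 m²·K/W
L = ΔR × k = 5.361 × 0.03939 = 0.21117 m

0.2112 m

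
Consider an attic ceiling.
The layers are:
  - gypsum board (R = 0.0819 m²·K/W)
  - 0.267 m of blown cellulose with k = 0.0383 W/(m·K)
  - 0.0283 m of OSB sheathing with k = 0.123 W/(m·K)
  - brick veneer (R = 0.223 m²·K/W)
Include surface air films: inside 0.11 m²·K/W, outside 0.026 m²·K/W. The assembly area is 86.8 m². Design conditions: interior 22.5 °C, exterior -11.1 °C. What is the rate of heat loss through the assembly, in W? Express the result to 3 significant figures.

0.267/0.0383 = 6.971
0.0283/0.123 = 0.2301
R_total = 0.11 + 0.0819 + 6.971 + 0.2301 + 0.223 + 0.026 = 7.642 m²·K/W
Q = A·ΔT/R = 86.8 × (22.5 − (-11.1)) / 7.642 = 381.6 W

382 W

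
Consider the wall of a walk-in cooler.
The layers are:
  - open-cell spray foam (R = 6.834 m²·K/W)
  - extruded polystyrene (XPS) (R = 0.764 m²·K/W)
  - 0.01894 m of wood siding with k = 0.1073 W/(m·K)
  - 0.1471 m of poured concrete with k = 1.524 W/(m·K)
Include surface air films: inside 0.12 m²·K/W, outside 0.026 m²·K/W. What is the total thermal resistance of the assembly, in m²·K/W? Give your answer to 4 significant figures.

0.01894/0.1073 = 0.17651
0.1471/1.524 = 0.096522
R_total = 0.12 + 6.834 + 0.764 + 0.17651 + 0.096522 + 0.026 = 8.017 m²·K/W

8.017 m²·K/W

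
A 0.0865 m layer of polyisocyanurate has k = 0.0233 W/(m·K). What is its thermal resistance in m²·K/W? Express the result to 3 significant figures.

R = L/k = 0.0865/0.0233 = 3.712 m²·K/W

3.71 m²·K/W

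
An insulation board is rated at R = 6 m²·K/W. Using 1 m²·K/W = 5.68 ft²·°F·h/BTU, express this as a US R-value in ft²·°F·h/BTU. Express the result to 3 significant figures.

34.1 ft²·°F·h/BTU

R_US = 6 × 5.68 = 34.08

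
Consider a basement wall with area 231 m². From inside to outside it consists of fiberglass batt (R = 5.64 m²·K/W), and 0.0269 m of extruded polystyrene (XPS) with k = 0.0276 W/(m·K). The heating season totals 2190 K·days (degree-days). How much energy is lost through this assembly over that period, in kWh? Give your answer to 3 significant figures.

0.0269/0.0276 = 0.9746
R_total = 5.64 + 0.9746 = 6.615 m²·K/W
E = A × HDD × 24 / R / 1000 = 231 × 2190 × 24 / 6.615 / 1000 = 1836 kWh

1840 kWh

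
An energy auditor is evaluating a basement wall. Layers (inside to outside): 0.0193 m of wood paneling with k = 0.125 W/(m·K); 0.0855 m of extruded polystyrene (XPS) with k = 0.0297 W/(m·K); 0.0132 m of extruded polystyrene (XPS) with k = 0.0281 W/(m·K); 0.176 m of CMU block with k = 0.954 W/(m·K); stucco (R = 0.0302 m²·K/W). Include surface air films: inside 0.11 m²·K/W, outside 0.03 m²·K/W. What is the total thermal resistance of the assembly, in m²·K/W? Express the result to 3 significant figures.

0.0193/0.125 = 0.1544
0.0855/0.0297 = 2.879
0.0132/0.0281 = 0.4698
0.176/0.954 = 0.1845
R_total = 0.11 + 0.1544 + 2.879 + 0.4698 + 0.1845 + 0.0302 + 0.03 = 3.858 m²·K/W

3.86 m²·K/W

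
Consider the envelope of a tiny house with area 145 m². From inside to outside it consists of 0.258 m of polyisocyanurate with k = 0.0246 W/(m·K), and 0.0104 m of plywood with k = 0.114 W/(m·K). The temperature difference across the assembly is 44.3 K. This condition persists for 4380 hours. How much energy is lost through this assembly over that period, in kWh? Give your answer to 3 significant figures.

0.258/0.0246 = 10.49
0.0104/0.114 = 0.09123
R_total = 10.49 + 0.09123 = 10.58 m²·K/W
Q = 145 × 44.3 / 10.58 = 607.2 W
E = 607.2 W × 4380 h / 1000 = 2659 kWh

2660 kWh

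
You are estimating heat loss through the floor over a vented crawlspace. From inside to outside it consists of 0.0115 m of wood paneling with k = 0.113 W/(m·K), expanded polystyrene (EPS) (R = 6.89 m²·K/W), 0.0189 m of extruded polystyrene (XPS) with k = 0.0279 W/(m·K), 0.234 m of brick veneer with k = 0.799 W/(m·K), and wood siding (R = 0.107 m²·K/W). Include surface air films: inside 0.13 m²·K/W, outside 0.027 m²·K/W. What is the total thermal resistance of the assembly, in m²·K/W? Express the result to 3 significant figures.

8.23 m²·K/W

0.0115/0.113 = 0.1018
0.0189/0.0279 = 0.6774
0.234/0.799 = 0.2929
R_total = 0.13 + 0.1018 + 6.89 + 0.6774 + 0.2929 + 0.107 + 0.027 = 8.226 m²·K/W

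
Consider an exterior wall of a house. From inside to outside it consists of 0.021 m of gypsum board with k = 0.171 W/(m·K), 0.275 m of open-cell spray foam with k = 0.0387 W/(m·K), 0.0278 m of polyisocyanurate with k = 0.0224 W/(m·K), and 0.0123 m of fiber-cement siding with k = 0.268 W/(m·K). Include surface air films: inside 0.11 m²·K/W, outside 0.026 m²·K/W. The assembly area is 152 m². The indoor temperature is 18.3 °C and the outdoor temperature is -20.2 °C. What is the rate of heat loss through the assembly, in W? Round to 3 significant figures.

676 W

0.021/0.171 = 0.1228
0.275/0.0387 = 7.106
0.0278/0.0224 = 1.241
0.0123/0.268 = 0.0459
R_total = 0.11 + 0.1228 + 7.106 + 1.241 + 0.0459 + 0.026 = 8.652 m²·K/W
Q = A·ΔT/R = 152 × (18.3 − (-20.2)) / 8.652 = 676.4 W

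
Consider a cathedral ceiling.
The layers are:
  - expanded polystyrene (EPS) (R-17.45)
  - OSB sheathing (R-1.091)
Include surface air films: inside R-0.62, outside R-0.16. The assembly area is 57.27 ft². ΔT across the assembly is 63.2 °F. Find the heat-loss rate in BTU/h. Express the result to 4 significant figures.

187.3 BTU/h

R_total = 0.62 + 17.45 + 1.091 + 0.16 = 19.321 ft²·°F·h/BTU
Q = A·ΔT/R = 57.27 × 63.2 / 19.321 = 187.33 BTU/h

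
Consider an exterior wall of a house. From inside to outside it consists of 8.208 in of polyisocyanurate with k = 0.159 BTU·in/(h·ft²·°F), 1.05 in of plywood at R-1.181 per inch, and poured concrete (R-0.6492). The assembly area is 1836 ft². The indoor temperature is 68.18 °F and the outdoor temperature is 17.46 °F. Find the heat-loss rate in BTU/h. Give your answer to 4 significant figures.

8.208/0.159 = 51.623
1.05 × 1.181 = 1.2401
R_total = 51.623 + 1.2401 + 0.6492 = 53.512 ft²·°F·h/BTU
Q = A·ΔT/R = 1836 × (68.18 − 17.46) / 53.512 = 1740.2 BTU/h

1740 BTU/h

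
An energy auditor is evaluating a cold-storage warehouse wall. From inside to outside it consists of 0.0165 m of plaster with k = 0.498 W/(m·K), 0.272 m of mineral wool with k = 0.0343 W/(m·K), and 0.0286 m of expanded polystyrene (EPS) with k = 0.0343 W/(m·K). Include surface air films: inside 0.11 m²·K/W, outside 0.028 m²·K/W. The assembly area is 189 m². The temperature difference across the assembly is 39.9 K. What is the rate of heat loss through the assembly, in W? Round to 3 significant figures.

0.0165/0.498 = 0.03313
0.272/0.0343 = 7.93
0.0286/0.0343 = 0.8338
R_total = 0.11 + 0.03313 + 7.93 + 0.8338 + 0.028 = 8.935 m²·K/W
Q = A·ΔT/R = 189 × 39.9 / 8.935 = 844 W

844 W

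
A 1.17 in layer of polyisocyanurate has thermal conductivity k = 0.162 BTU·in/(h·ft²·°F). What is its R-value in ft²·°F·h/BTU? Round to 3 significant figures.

7.22 ft²·°F·h/BTU

R = L/k = 1.17/0.162 = 7.222 ft²·°F·h/BTU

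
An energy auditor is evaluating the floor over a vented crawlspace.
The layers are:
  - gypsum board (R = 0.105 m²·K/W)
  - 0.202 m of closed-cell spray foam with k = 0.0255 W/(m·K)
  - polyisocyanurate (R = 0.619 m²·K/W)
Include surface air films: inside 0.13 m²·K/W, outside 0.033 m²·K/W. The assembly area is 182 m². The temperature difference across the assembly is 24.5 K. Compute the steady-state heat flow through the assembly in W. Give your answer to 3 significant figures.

0.202/0.0255 = 7.922
R_total = 0.13 + 0.105 + 7.922 + 0.619 + 0.033 = 8.809 m²·K/W
Q = A·ΔT/R = 182 × 24.5 / 8.809 = 506.2 W

506 W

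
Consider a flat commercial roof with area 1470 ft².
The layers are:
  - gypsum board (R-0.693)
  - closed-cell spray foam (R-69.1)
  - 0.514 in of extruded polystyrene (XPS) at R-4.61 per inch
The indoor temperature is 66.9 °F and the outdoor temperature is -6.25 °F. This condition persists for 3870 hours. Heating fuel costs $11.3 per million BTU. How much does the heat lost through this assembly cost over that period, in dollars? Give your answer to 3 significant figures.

0.514 × 4.61 = 2.37
R_total = 0.693 + 69.1 + 2.37 = 72.16 ft²·°F·h/BTU
Q = 1470 × (66.9 − (-6.25)) / 72.16 = 1490 BTU/h
E = 1490 × 3870 = 5767000 BTU
Cost = 5767000/10⁶ × 11.3 = $65.16

65.2 dollars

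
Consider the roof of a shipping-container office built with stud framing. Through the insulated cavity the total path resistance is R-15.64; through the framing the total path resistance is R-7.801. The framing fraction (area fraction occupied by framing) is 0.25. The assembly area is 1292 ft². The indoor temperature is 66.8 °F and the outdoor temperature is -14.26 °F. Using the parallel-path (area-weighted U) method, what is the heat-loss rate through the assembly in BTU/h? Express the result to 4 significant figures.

8378 BTU/h

U_eff = 0.75/15.64 + 0.25/7.801 = 0.047954 + 0.032047 = 0.080001
R_eff = 1/U_eff = 12.5 ft²·°F·h/BTU
Q = 1292 × (66.8 − (-14.26)) / 12.5 = 8378.5 BTU/h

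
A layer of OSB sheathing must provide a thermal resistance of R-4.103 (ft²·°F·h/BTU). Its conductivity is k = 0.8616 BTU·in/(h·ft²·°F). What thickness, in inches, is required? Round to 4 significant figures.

3.535 in

L = R × k = 4.103 × 0.8616 = 3.5351 in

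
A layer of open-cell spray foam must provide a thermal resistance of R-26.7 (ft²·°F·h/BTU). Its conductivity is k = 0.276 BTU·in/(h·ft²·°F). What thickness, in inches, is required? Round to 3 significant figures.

L = R × k = 26.7 × 0.276 = 7.369 in

7.37 in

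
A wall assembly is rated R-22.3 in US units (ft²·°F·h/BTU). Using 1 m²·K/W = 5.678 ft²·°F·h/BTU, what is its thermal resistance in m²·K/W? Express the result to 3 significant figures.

R_SI = 22.3/5.678 = 3.927

3.93 m²·K/W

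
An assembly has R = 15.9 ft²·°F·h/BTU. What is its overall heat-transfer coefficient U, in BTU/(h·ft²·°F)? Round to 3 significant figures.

U = 1/R = 1/15.9 = 0.06289

0.0629 BTU/(h·ft²·°F)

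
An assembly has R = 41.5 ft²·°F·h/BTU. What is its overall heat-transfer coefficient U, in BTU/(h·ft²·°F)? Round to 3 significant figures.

U = 1/R = 1/41.5 = 0.0241

0.0241 BTU/(h·ft²·°F)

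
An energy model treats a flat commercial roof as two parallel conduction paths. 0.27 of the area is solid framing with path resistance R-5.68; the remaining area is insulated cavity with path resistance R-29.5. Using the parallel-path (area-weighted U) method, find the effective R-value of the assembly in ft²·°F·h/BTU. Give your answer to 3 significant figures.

13.8 ft²·°F·h/BTU

U_eff = 0.73/29.5 + 0.27/5.68 = 0.02475 + 0.04754 = 0.07228
R_eff = 1/U_eff = 13.83 ft²·°F·h/BTU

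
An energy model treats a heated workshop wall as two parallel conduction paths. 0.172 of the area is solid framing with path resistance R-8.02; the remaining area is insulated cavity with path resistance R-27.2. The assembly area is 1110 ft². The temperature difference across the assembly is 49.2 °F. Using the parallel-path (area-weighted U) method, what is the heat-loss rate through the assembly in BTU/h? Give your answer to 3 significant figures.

2830 BTU/h

U_eff = 0.828/27.2 + 0.172/8.02 = 0.03044 + 0.02145 = 0.05189
R_eff = 1/U_eff = 19.27 ft²·°F·h/BTU
Q = 1110 × 49.2 / 19.27 = 2834 BTU/h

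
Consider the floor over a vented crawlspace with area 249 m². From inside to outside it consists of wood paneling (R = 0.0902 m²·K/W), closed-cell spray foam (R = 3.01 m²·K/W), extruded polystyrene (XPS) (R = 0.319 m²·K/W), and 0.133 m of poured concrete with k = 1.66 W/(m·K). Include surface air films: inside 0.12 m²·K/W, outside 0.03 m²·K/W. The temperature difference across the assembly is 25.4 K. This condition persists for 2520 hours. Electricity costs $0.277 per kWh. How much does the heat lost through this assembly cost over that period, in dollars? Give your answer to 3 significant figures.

0.133/1.66 = 0.08012
R_total = 0.12 + 0.0902 + 3.01 + 0.319 + 0.08012 + 0.03 = 3.649 m²·K/W
Q = 249 × 25.4 / 3.649 = 1733 W
E = 1733 W × 2520 h / 1000 = 4367 kWh
Cost = 4367 × 0.277 = $1210

1210 dollars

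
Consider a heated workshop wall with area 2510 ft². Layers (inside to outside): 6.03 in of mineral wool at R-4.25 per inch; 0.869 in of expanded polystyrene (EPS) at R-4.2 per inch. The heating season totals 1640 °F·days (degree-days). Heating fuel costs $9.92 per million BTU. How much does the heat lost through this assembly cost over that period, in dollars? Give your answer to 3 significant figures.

33.5 dollars

6.03 × 4.25 = 25.63
0.869 × 4.2 = 3.65
R_total = 25.63 + 3.65 = 29.28 ft²·°F·h/BTU
E = A × HDD × 24 / R = 2510 × 1640 × 24 / 29.28 = 3374000 BTU
Cost = 3374000/10⁶ × 9.92 = $33.47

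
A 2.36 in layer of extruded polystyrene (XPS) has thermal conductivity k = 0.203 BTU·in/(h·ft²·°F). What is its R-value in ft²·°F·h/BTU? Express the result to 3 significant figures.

R = L/k = 2.36/0.203 = 11.63 ft²·°F·h/BTU

11.6 ft²·°F·h/BTU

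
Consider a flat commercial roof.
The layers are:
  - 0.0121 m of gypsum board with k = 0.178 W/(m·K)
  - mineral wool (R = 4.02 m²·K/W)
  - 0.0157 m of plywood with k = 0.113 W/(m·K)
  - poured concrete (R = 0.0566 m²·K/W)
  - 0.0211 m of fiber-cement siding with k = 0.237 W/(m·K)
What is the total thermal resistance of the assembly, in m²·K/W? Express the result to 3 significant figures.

0.0121/0.178 = 0.06798
0.0157/0.113 = 0.1389
0.0211/0.237 = 0.08903
R_total = 0.06798 + 4.02 + 0.1389 + 0.0566 + 0.08903 = 4.373 m²·K/W

4.37 m²·K/W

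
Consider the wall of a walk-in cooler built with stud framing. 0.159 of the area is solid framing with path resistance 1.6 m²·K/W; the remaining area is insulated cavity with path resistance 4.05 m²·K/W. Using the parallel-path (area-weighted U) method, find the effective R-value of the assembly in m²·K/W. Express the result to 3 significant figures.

U_eff = 0.841/4.05 + 0.159/1.6 = 0.2077 + 0.09937 = 0.307
R_eff = 1/U_eff = 3.257 m²·K/W

3.26 m²·K/W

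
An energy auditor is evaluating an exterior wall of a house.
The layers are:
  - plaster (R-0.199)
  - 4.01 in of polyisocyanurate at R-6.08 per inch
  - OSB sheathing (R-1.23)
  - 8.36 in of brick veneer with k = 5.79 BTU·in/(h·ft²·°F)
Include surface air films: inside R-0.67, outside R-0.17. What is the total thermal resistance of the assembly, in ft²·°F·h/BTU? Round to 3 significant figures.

28.1 ft²·°F·h/BTU

4.01 × 6.08 = 24.38
8.36/5.79 = 1.444
R_total = 0.67 + 0.199 + 24.38 + 1.23 + 1.444 + 0.17 = 28.09 ft²·°F·h/BTU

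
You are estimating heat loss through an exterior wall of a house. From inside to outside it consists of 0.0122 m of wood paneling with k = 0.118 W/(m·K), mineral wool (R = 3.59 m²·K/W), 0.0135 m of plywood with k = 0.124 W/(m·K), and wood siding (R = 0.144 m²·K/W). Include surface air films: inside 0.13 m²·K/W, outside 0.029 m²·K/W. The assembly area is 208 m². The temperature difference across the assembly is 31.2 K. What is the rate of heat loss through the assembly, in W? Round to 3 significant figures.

0.0122/0.118 = 0.1034
0.0135/0.124 = 0.1089
R_total = 0.13 + 0.1034 + 3.59 + 0.1089 + 0.144 + 0.029 = 4.105 m²·K/W
Q = A·ΔT/R = 208 × 31.2 / 4.105 = 1581 W

1580 W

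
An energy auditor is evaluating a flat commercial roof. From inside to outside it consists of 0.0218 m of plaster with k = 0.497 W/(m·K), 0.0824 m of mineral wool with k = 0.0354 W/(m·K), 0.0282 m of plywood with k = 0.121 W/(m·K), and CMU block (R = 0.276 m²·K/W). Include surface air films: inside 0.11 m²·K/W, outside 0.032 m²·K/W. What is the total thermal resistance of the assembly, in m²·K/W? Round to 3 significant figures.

3.02 m²·K/W

0.0218/0.497 = 0.04386
0.0824/0.0354 = 2.328
0.0282/0.121 = 0.2331
R_total = 0.11 + 0.04386 + 2.328 + 0.2331 + 0.276 + 0.032 = 3.023 m²·K/W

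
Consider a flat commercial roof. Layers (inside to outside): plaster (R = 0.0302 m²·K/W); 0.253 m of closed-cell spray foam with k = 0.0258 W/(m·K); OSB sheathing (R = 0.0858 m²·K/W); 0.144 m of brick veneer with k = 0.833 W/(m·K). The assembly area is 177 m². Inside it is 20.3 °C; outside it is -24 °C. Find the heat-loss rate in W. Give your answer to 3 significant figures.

777 W

0.253/0.0258 = 9.806
0.144/0.833 = 0.1729
R_total = 0.0302 + 9.806 + 0.0858 + 0.1729 = 10.1 m²·K/W
Q = A·ΔT/R = 177 × (20.3 − (-24)) / 10.1 = 776.7 W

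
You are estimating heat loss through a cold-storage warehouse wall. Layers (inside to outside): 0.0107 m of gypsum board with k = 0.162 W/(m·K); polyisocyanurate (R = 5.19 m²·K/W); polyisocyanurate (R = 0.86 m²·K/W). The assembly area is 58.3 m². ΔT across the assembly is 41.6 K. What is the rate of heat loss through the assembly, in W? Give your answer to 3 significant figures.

0.0107/0.162 = 0.06605
R_total = 0.06605 + 5.19 + 0.86 = 6.116 m²·K/W
Q = A·ΔT/R = 58.3 × 41.6 / 6.116 = 396.5 W

397 W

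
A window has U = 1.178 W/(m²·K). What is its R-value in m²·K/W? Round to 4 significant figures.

R = 1/U = 1/1.178 = 0.8489

0.8489 m²·K/W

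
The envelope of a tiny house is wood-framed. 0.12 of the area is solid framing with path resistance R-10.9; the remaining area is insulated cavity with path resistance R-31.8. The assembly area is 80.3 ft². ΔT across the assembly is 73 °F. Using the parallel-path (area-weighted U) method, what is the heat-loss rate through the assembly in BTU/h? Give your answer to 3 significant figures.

227 BTU/h

U_eff = 0.88/31.8 + 0.12/10.9 = 0.02767 + 0.01101 = 0.03868
R_eff = 1/U_eff = 25.85 ft²·°F·h/BTU
Q = 80.3 × 73 / 25.85 = 226.8 BTU/h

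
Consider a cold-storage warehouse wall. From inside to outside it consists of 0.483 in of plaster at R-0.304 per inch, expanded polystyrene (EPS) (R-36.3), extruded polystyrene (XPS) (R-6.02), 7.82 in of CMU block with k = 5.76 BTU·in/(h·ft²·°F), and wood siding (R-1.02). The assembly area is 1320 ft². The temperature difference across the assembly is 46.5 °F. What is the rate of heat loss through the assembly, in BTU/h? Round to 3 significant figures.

1370 BTU/h

0.483 × 0.304 = 0.1468
7.82/5.76 = 1.358
R_total = 0.1468 + 36.3 + 6.02 + 1.358 + 1.02 = 44.84 ft²·°F·h/BTU
Q = A·ΔT/R = 1320 × 46.5 / 44.84 = 1369 BTU/h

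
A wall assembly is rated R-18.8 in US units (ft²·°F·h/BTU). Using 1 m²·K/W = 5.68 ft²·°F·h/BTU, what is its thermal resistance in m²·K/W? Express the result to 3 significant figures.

3.31 m²·K/W

R_SI = 18.8/5.68 = 3.31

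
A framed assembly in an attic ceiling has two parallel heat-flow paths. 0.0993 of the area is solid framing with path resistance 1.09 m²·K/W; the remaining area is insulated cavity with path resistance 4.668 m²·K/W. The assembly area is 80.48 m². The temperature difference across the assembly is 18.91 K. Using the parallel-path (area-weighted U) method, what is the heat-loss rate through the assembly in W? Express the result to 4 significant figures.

U_eff = 0.9007/4.668 + 0.0993/1.09 = 0.19295 + 0.091101 = 0.28405
R_eff = 1/U_eff = 3.5205 m²·K/W
Q = 80.48 × 18.91 / 3.5205 = 432.29 W

432.3 W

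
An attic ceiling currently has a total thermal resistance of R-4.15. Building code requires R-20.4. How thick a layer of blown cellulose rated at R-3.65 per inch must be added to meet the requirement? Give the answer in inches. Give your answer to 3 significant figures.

4.45 in

ΔR = 20.4 − 4.15 = 16.25 ft²·°F·h/BTU
L = ΔR / (R/in) = 16.25/3.65 = 4.452 in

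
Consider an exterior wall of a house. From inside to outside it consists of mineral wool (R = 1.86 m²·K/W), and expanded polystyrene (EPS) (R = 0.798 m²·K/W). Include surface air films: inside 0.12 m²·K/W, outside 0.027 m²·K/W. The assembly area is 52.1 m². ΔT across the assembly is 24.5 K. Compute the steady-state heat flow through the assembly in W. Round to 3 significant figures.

455 W

R_total = 0.12 + 1.86 + 0.798 + 0.027 = 2.805 m²·K/W
Q = A·ΔT/R = 52.1 × 24.5 / 2.805 = 455.1 W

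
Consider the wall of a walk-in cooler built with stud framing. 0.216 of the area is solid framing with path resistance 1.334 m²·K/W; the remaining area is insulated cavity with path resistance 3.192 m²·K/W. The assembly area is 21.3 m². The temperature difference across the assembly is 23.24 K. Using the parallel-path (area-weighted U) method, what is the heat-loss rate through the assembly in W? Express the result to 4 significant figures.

U_eff = 0.784/3.192 + 0.216/1.334 = 0.24561 + 0.16192 = 0.40753
R_eff = 1/U_eff = 2.4538 m²·K/W
Q = 21.3 × 23.24 / 2.4538 = 201.73 W

201.7 W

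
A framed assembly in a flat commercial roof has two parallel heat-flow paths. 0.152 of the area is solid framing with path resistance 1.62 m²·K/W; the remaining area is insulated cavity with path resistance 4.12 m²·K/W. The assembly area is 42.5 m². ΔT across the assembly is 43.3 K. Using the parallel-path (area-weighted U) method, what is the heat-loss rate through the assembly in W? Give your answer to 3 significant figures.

551 W

U_eff = 0.848/4.12 + 0.152/1.62 = 0.2058 + 0.09383 = 0.2997
R_eff = 1/U_eff = 3.337 m²·K/W
Q = 42.5 × 43.3 / 3.337 = 551.4 W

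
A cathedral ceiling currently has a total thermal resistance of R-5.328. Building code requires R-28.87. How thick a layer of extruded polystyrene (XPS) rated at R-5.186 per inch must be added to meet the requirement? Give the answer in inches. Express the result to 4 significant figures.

ΔR = 28.87 − 5.328 = 23.542 ft²·°F·h/BTU
L = ΔR / (R/in) = 23.542/5.186 = 4.5395 in

4.540 in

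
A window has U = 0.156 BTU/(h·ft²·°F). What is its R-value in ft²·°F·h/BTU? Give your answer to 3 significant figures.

6.41 ft²·°F·h/BTU

R = 1/U = 1/0.156 = 6.41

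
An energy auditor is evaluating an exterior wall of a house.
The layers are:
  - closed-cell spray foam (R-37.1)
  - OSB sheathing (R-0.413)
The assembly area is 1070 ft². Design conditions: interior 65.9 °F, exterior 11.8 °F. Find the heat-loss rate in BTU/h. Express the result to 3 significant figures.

R_total = 37.1 + 0.413 = 37.51 ft²·°F·h/BTU
Q = A·ΔT/R = 1070 × (65.9 − 11.8) / 37.51 = 1543 BTU/h

1540 BTU/h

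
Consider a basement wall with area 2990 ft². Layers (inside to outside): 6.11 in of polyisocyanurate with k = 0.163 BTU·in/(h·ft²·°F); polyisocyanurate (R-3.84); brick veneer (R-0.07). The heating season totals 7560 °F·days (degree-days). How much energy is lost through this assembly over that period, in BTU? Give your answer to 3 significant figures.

13100000 BTU

6.11/0.163 = 37.48
R_total = 37.48 + 3.84 + 0.07 = 41.39 ft²·°F·h/BTU
E = A × HDD × 24 / R = 2990 × 7560 × 24 / 41.39 = 13110000 BTU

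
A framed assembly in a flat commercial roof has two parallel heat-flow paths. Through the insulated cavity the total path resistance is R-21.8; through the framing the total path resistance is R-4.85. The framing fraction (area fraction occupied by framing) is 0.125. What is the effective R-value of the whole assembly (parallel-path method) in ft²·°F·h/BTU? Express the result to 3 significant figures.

15.2 ft²·°F·h/BTU

U_eff = 0.875/21.8 + 0.125/4.85 = 0.04014 + 0.02577 = 0.06591
R_eff = 1/U_eff = 15.17 ft²·°F·h/BTU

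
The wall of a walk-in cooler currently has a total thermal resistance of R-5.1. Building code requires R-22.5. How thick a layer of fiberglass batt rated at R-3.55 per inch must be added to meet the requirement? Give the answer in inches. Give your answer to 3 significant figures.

4.90 in

ΔR = 22.5 − 5.1 = 17.4 ft²·°F·h/BTU
L = ΔR / (R/in) = 17.4/3.55 = 4.901 in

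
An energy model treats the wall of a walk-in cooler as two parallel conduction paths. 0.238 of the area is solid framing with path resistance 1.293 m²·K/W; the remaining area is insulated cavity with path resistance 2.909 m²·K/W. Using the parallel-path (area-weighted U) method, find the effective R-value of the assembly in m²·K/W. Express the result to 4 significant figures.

2.242 m²·K/W

U_eff = 0.762/2.909 + 0.238/1.293 = 0.26195 + 0.18407 = 0.44601
R_eff = 1/U_eff = 2.2421 m²·K/W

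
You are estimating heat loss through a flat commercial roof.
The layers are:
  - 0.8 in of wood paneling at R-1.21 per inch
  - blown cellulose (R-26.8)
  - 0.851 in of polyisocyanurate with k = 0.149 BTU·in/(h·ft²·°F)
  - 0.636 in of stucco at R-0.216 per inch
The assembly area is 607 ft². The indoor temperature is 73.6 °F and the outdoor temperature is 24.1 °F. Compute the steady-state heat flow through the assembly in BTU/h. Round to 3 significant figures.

894 BTU/h

0.8 × 1.21 = 0.968
0.851/0.149 = 5.711
0.636 × 0.216 = 0.1374
R_total = 0.968 + 26.8 + 5.711 + 0.1374 = 33.62 ft²·°F·h/BTU
Q = A·ΔT/R = 607 × (73.6 − 24.1) / 33.62 = 893.8 BTU/h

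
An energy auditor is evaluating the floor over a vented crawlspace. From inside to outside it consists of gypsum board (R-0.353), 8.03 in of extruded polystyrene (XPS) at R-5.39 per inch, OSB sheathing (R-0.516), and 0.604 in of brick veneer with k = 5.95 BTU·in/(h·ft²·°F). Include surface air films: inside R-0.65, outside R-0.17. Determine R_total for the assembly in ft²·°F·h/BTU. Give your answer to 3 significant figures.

45.1 ft²·°F·h/BTU

8.03 × 5.39 = 43.28
0.604/5.95 = 0.1015
R_total = 0.65 + 0.353 + 43.28 + 0.516 + 0.1015 + 0.17 = 45.07 ft²·°F·h/BTU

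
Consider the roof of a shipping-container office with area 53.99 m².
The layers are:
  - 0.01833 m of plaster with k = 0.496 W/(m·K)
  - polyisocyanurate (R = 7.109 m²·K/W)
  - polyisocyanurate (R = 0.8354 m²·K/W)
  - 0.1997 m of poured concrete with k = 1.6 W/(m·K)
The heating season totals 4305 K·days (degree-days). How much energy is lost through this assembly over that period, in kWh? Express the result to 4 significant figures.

0.01833/0.496 = 0.036956
0.1997/1.6 = 0.12481
R_total = 0.036956 + 7.109 + 0.8354 + 0.12481 = 8.1062 m²·K/W
E = A × HDD × 24 / R / 1000 = 53.99 × 4305 × 24 / 8.1062 / 1000 = 688.15 kWh

688.1 kWh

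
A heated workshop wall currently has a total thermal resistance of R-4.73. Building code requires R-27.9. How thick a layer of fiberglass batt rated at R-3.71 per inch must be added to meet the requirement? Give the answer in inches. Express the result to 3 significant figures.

ΔR = 27.9 − 4.73 = 23.17 ft²·°F·h/BTU
L = ΔR / (R/in) = 23.17/3.71 = 6.245 in

6.25 in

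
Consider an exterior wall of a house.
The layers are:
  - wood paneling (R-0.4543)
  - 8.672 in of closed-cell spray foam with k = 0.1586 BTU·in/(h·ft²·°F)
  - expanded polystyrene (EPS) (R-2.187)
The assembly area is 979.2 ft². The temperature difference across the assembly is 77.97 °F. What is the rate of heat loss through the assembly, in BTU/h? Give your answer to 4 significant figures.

1332 BTU/h

8.672/0.1586 = 54.678
R_total = 0.4543 + 54.678 + 2.187 = 57.32 ft²·°F·h/BTU
Q = A·ΔT/R = 979.2 × 77.97 / 57.32 = 1332 BTU/h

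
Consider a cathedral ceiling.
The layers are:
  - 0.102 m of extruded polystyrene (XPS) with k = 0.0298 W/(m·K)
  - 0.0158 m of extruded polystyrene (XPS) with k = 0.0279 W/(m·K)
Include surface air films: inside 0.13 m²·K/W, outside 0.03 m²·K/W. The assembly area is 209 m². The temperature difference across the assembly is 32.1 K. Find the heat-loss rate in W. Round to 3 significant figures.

0.102/0.0298 = 3.423
0.0158/0.0279 = 0.5663
R_total = 0.13 + 3.423 + 0.5663 + 0.03 = 4.149 m²·K/W
Q = A·ΔT/R = 209 × 32.1 / 4.149 = 1617 W

1620 W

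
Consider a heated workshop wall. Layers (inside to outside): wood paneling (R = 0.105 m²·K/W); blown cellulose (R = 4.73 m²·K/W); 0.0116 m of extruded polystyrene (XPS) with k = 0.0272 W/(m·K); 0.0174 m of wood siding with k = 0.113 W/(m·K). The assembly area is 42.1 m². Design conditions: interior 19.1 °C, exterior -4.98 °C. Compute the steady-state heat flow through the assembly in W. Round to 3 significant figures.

0.0116/0.0272 = 0.4265
0.0174/0.113 = 0.154
R_total = 0.105 + 4.73 + 0.4265 + 0.154 = 5.415 m²·K/W
Q = A·ΔT/R = 42.1 × (19.1 − (-4.98)) / 5.415 = 187.2 W

187 W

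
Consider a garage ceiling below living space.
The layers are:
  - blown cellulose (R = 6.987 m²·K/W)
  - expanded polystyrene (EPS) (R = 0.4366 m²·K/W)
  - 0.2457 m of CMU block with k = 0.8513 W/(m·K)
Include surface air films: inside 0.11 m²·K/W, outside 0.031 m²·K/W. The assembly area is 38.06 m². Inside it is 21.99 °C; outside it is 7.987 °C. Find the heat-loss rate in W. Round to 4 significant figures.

67.86 W

0.2457/0.8513 = 0.28862
R_total = 0.11 + 6.987 + 0.4366 + 0.28862 + 0.031 = 7.8532 m²·K/W
Q = A·ΔT/R = 38.06 × (21.99 − 7.987) / 7.8532 = 67.864 W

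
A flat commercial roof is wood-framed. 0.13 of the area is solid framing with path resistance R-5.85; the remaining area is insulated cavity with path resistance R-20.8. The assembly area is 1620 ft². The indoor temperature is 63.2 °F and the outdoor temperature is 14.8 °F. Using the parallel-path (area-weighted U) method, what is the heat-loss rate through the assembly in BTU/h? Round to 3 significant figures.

5020 BTU/h

U_eff = 0.87/20.8 + 0.13/5.85 = 0.04183 + 0.02222 = 0.06405
R_eff = 1/U_eff = 15.61 ft²·°F·h/BTU
Q = 1620 × (63.2 − 14.8) / 15.61 = 5022 BTU/h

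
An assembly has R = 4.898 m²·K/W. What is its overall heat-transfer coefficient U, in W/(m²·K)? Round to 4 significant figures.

0.2042 W/(m²·K)

U = 1/R = 1/4.898 = 0.20416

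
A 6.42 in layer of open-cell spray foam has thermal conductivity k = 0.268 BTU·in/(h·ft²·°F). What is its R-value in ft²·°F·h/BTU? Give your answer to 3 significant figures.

R = L/k = 6.42/0.268 = 23.96 ft²·°F·h/BTU

24.0 ft²·°F·h/BTU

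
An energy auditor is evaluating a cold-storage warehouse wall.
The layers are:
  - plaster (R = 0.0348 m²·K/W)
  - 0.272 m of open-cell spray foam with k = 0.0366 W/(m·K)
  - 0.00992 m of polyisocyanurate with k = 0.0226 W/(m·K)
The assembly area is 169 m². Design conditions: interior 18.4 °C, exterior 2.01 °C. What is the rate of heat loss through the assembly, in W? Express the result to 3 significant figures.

0.272/0.0366 = 7.432
0.00992/0.0226 = 0.4389
R_total = 0.0348 + 7.432 + 0.4389 = 7.905 m²·K/W
Q = A·ΔT/R = 169 × (18.4 − 2.01) / 7.905 = 350.4 W

350 W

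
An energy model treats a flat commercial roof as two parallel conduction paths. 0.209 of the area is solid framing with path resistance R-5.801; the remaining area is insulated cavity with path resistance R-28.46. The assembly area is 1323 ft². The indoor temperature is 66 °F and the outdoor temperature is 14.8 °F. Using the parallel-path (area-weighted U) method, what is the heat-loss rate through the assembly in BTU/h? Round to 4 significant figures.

U_eff = 0.791/28.46 + 0.209/5.801 = 0.027793 + 0.036028 = 0.063822
R_eff = 1/U_eff = 15.669 ft²·°F·h/BTU
Q = 1323 × (66 − 14.8) / 15.669 = 4323.1 BTU/h

4323 BTU/h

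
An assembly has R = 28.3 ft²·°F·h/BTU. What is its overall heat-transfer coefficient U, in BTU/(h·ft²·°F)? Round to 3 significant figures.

U = 1/R = 1/28.3 = 0.03534

0.0353 BTU/(h·ft²·°F)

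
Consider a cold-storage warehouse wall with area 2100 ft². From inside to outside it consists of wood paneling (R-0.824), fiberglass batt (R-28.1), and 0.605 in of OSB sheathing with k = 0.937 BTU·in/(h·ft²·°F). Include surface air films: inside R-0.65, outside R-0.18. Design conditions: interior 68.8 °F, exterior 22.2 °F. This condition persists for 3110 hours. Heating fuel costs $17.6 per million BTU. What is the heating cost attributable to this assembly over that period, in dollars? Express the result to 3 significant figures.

176 dollars

0.605/0.937 = 0.6457
R_total = 0.65 + 0.824 + 28.1 + 0.6457 + 0.18 = 30.4 ft²·°F·h/BTU
Q = 2100 × (68.8 − 22.2) / 30.4 = 3219 BTU/h
E = 3219 × 3110 = 10010000 BTU
Cost = 10010000/10⁶ × 17.6 = $176.2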